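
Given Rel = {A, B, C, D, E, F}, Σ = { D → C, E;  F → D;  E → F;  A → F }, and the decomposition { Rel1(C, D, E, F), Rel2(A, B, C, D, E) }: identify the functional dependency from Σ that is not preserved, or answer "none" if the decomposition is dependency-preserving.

D → C, E lies within Rel1.
F → D lies within Rel1.
E → F lies within Rel1.
A → F: restricted closure across fragments reaches F.
Every dependency is enforceable on the fragments, so the decomposition is dependency-preserving.

none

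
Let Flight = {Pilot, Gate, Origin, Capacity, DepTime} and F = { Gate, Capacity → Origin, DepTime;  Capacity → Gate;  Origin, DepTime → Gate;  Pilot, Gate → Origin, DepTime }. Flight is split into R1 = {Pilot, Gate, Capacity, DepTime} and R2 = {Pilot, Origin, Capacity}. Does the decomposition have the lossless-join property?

Common attributes: R1 ∩ R2 = {Pilot, Capacity}.
Closure of {Pilot, Capacity}: Capacity → Gate applies, adding Gate; Pilot, Gate → Origin, DepTime applies, adding Origin, DepTime. So (Pilot, Capacity)⁺ = {Pilot, Gate, Origin, Capacity, DepTime}.
This closure contains every attribute of R1, so R1 ∩ R2 → R1. The join is lossless.

Yes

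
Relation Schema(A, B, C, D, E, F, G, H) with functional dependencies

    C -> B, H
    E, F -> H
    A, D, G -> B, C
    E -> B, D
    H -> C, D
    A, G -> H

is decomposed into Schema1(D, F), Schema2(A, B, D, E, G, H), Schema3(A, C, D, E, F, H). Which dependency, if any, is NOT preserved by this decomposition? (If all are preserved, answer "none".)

none

C → B, H: restricted closure across fragments reaches B, H.
E, F → H lies within Schema3.
A, D, G → B, C: restricted closure across fragments reaches B, C.
E → B, D lies within Schema2.
H → C, D lies within Schema3.
A, G → H lies within Schema2.
Every dependency is enforceable on the fragments, so the decomposition is dependency-preserving.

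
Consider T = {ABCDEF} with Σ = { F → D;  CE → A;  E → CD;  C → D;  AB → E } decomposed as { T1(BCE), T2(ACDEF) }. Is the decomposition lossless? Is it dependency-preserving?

lossy and not dependency-preserving

Lossless test: (CE)⁺ = {ACDE}, which is a superkey of neither fragment — lossy.
Dependency preservation: the restricted closure of {AB} across the fragments never reaches {E}, so AB → E cannot be enforced without a join — not preserved.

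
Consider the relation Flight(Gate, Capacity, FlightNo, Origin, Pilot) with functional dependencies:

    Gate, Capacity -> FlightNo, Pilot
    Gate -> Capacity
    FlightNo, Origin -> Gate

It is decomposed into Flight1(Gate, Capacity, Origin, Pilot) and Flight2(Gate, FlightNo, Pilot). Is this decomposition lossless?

Yes

Common attributes: Flight1 ∩ Flight2 = {Gate, Pilot}.
Closure of {Gate, Pilot}: Gate → Capacity applies, adding Capacity; Gate, Capacity → FlightNo, Pilot applies, adding FlightNo. So (Gate, Pilot)⁺ = {Gate, Capacity, FlightNo, Pilot}.
This closure contains every attribute of Flight2, so Flight1 ∩ Flight2 → Flight2. The join is lossless.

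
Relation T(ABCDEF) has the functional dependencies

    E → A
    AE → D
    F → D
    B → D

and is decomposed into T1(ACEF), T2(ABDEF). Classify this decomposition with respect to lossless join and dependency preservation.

lossy but dependency-preserving

Lossless test: (AEF)⁺ = {ADEF}, which is a superkey of neither fragment — lossy.
Dependency preservation: every FD's attributes lie within a single fragment, so each can be enforced locally — preserved.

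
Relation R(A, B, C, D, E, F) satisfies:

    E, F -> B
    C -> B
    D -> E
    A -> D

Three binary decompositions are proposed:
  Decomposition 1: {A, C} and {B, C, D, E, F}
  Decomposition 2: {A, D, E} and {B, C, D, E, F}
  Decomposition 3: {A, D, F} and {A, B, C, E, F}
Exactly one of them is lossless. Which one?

Decomposition 1: common = {C}, closure = {B, C} → lossy.
Decomposition 2: common = {D, E}, closure = {D, E} → lossy.
Decomposition 3: common = {A, F}, closure = {A, B, D, E, F} → lossless.

Decomposition 3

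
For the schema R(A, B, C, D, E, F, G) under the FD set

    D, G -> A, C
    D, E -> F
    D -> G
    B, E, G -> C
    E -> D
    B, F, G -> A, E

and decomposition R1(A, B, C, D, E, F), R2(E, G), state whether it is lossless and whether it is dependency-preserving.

lossless but not dependency-preserving

Lossless test: (E)⁺ = {A, C, D, E, F, G}, which contains all of one fragment — lossless.
Dependency preservation: the restricted closure of {D} across the fragments never reaches {G}, so D → G cannot be enforced without a join — not preserved.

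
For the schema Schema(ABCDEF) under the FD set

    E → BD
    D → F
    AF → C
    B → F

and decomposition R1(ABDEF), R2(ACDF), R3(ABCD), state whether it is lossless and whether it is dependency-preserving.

lossless and dependency-preserving

Lossless test (chase): Rows 1 and 3 agree on D; apply D→F and equate their F entries. Rows 1 and 2 agree on AF; apply AF→C and equate their C entries. Row 1 is now all distinguished symbols — the join is lossless.
Dependency preservation: every FD's attributes lie within a single fragment, so each can be enforced locally — preserved.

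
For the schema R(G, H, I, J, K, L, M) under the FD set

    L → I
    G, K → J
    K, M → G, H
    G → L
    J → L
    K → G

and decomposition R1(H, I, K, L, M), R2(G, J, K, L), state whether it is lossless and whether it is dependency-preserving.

lossless and dependency-preserving

Lossless test: (K, L)⁺ = {G, I, J, K, L}, which contains all of one fragment — lossless.
Dependency preservation: K, M → G, H is not contained in any single fragment, but the restricted closure of its left-hand side across the fragments still reaches the right-hand side; the remaining FDs each lie inside some fragment. All dependencies are preserved.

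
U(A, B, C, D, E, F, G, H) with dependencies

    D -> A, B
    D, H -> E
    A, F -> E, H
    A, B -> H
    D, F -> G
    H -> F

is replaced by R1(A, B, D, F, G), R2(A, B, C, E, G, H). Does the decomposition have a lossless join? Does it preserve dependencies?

Lossless test: (A, B, G)⁺ = {A, B, E, F, G, H}, which is a superkey of neither fragment — lossy.
Dependency preservation: the restricted closure of {A, F} across the fragments never reaches {E, H}, so A, F → E, H cannot be enforced without a join — not preserved.

lossy and not dependency-preserving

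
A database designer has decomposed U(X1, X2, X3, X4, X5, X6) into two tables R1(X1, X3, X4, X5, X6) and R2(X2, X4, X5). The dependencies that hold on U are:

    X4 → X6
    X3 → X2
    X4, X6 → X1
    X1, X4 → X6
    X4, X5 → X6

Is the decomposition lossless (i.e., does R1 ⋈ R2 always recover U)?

Common attributes: R1 ∩ R2 = {X4, X5}.
Closure of {X4, X5}: X4 → X6 applies, adding X6; X4, X6 → X1 applies, adding X1. So (X4, X5)⁺ = {X1, X4, X5, X6}.
The closure contains neither all of R1 = {X1, X3, X4, X5, X6} nor all of R2 = {X2, X4, X5}, so the common attributes are not a superkey of either fragment. The join is lossy.

No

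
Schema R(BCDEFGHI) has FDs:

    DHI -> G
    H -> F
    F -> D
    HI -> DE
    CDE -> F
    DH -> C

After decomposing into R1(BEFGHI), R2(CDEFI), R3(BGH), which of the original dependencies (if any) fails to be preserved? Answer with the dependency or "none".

DH -> C

Check DH → C: no single fragment contains all of {CDH}, and the restricted closure of {DH} across the fragments never reaches {C}.
DHI → G is preserved.
H → F is preserved.
F → D is preserved.
HI → DE is preserved.
CDE → F is preserved.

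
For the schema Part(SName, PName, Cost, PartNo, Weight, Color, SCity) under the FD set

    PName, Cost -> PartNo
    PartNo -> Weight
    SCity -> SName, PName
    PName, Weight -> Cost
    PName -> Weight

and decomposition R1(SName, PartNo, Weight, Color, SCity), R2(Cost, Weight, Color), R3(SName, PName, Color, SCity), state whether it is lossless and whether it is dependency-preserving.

lossy and not dependency-preserving

Lossless test (chase): Rows 1 and 3 agree on SCity; apply SCity→SName, PName and equate their SName, PName entries. Rows 1 and 3 agree on PName; apply PName→Weight and equate their Weight entries. Rows 1 and 3 agree on PName, Weight; apply PName, Weight→Cost and equate their Cost entries. Rows 1 and 3 agree on PName, Cost; apply PName, Cost→PartNo and equate their PartNo entries. No row becomes fully distinguished — the join is lossy.
Dependency preservation: the restricted closure of {PName, Cost} across the fragments never reaches {PartNo}, so PName, Cost → PartNo cannot be enforced without a join — not preserved.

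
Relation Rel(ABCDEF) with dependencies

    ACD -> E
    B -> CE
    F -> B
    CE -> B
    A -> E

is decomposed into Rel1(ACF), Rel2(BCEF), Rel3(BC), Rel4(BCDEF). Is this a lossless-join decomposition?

Chase test. Columns are ABCDEF; row i has aⱼ where attribute j ∈ Reli, else bᵢⱼ.
Initial tableau (one row per fragment):
  row 1: a1 b12 a3 b14 b15 a6
  row 2: b21 a2 a3 b24 a5 a6
  row 3: b31 a2 a3 b34 b35 b36
  row 4: b41 a2 a3 a4 a5 a6
Rows 2 and 3 agree on B; apply B→CE and equate their CE entries.
Rows 1 and 2 agree on F; apply F→B and equate their B entries.
Rows 1 and 2 agree on B; apply B→CE and equate their CE entries.
No row becomes fully distinguished — the join is lossy.

No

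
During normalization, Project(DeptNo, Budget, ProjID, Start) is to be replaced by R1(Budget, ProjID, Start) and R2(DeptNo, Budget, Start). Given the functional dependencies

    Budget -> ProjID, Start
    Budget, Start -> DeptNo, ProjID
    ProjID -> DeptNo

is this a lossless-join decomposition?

Common attributes: R1 ∩ R2 = {Budget, Start}.
Closure of {Budget, Start}: Budget → ProjID, Start applies, adding ProjID; Budget, Start → DeptNo, ProjID applies, adding DeptNo. So (Budget, Start)⁺ = {DeptNo, Budget, ProjID, Start}.
This closure contains every attribute of R1, so R1 ∩ R2 → R1. The join is lossless.

Yes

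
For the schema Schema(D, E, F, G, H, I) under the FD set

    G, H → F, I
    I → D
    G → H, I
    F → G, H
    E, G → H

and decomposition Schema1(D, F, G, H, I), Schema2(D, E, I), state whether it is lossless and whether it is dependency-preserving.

lossy but dependency-preserving

Lossless test: (D, I)⁺ = {D, I}, which is a superkey of neither fragment — lossy.
Dependency preservation: E, G → H is not contained in any single fragment, but the restricted closure of its left-hand side across the fragments still reaches the right-hand side; the remaining FDs each lie inside some fragment. All dependencies are preserved.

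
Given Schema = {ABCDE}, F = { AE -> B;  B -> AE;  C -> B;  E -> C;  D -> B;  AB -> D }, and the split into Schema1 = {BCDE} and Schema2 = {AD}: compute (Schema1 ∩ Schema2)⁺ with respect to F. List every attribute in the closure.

Schema1 ∩ Schema2 = {D}.
D → B applies, adding B
B → AE applies, adding AE
E → C applies, adding C
Closure: {ABCDE}.

ABCDE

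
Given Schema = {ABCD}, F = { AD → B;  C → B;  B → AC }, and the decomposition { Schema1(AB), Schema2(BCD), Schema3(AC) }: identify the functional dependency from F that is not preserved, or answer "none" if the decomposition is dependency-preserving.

Check AD → B: no single fragment contains all of {ABD}, and the restricted closure of {AD} across the fragments never reaches {B}.
C → B is preserved.
B → AC is preserved.

AD → B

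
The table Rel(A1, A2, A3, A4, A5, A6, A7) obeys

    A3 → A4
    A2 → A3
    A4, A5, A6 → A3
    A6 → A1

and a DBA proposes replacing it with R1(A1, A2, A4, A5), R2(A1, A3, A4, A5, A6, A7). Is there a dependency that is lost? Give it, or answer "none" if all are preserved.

Check A2 → A3: no single fragment contains all of {A2, A3}, and the restricted closure of {A2} across the fragments never reaches {A3}.
A3 → A4 is preserved.
A4, A5, A6 → A3 is preserved.
A6 → A1 is preserved.

A2 → A3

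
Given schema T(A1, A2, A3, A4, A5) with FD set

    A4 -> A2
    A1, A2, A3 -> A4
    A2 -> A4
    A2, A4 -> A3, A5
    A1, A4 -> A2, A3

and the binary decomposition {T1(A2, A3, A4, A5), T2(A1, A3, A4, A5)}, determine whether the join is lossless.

Yes

Common attributes: T1 ∩ T2 = {A3, A4, A5}.
Closure of {A3, A4, A5}: A4 → A2 applies, adding A2. So (A3, A4, A5)⁺ = {A2, A3, A4, A5}.
This closure contains every attribute of T1, so T1 ∩ T2 → T1. The join is lossless.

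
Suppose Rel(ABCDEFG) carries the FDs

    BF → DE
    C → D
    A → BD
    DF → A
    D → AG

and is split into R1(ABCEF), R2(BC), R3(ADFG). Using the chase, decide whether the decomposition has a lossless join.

Chase test. Columns are ABCDEFG; row i has aⱼ where attribute j ∈ Ri, else bᵢⱼ.
Initial tableau (one row per fragment):
  row 1: a1 a2 a3 b14 a5 a6 b17
  row 2: b21 a2 a3 b24 b25 b26 b27
  row 3: a1 b32 b33 a4 b35 a6 a7
Rows 1 and 2 agree on C; apply C→D and equate their D entries.
Rows 1 and 3 agree on A; apply A→BD and equate their BD entries.
Rows 1 and 2 agree on D; apply D→AG and equate their AG entries.
Rows 1 and 3 agree on D; apply D→AG and equate their AG entries.
Rows 1 and 3 agree on BF; apply BF→DE and equate their DE entries.
Row 1 is now all distinguished symbols — the join is lossless.

Yes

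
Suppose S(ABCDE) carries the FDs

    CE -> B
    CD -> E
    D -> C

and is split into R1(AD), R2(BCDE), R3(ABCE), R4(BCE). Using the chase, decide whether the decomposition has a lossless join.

Chase test. Columns are ABCDE; row i has aⱼ where attribute j ∈ Ri, else bᵢⱼ.
Initial tableau (one row per fragment):
  row 1: a1 b12 b13 a4 b15
  row 2: b21 a2 a3 a4 a5
  row 3: a1 a2 a3 b34 a5
  row 4: b41 a2 a3 b44 a5
Rows 1 and 2 agree on D; apply D→C and equate their C entries.
Rows 1 and 2 agree on CD; apply CD→E and equate their E entries.
Rows 1 and 2 agree on CE; apply CE→B and equate their B entries.
Row 1 is now all distinguished symbols — the join is lossless.

Yes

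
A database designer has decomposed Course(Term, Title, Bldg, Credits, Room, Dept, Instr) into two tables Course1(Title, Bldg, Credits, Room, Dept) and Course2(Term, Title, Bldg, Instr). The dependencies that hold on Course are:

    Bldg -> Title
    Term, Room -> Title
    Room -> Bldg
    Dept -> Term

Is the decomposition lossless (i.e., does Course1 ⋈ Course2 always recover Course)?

No

Common attributes: Course1 ∩ Course2 = {Title, Bldg}.
No dependency enlarges {Title, Bldg}, so (Title, Bldg)⁺ = {Title, Bldg}.
The closure contains neither all of Course1 = {Title, Bldg, Credits, Room, Dept} nor all of Course2 = {Term, Title, Bldg, Instr}, so the common attributes are not a superkey of either fragment. The join is lossy.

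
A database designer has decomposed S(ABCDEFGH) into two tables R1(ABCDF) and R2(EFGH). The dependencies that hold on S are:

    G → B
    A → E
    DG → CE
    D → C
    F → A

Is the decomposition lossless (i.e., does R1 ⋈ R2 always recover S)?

Common attributes: R1 ∩ R2 = {F}.
Closure of {F}: F → A applies, adding A; A → E applies, adding E. So (F)⁺ = {AEF}.
The closure contains neither all of R1 = {ABCDF} nor all of R2 = {EFGH}, so the common attributes are not a superkey of either fragment. The join is lossy.

No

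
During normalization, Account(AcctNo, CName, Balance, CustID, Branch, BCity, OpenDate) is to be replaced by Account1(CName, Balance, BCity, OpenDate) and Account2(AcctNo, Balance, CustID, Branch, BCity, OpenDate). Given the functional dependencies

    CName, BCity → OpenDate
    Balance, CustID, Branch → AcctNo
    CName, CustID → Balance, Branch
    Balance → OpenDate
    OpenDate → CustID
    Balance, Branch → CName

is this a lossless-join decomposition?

No

Common attributes: Account1 ∩ Account2 = {Balance, BCity, OpenDate}.
Closure of {Balance, BCity, OpenDate}: OpenDate → CustID applies, adding CustID. So (Balance, BCity, OpenDate)⁺ = {Balance, CustID, BCity, OpenDate}.
The closure contains neither all of Account1 = {CName, Balance, BCity, OpenDate} nor all of Account2 = {AcctNo, Balance, CustID, Branch, BCity, OpenDate}, so the common attributes are not a superkey of either fragment. The join is lossy.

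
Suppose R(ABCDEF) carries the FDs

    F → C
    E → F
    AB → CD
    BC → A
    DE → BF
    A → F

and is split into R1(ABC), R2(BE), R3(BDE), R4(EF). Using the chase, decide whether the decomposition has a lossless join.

No

Chase test. Columns are ABCDEF; row i has aⱼ where attribute j ∈ Ri, else bᵢⱼ.
Initial tableau (one row per fragment):
  row 1: a1 a2 a3 b14 b15 b16
  row 2: b21 a2 b23 b24 a5 b26
  row 3: b31 a2 b33 a4 a5 b36
  row 4: b41 b42 b43 b44 a5 a6
Rows 2 and 3 agree on E; apply E→F and equate their F entries.
Rows 2 and 4 agree on E; apply E→F and equate their F entries.
Rows 2 and 3 agree on F; apply F→C and equate their C entries.
Rows 2 and 4 agree on F; apply F→C and equate their C entries.
Rows 2 and 3 agree on BC; apply BC→A and equate their A entries.
Rows 2 and 3 agree on AB; apply AB→CD and equate their CD entries.
No row becomes fully distinguished — the join is lossy.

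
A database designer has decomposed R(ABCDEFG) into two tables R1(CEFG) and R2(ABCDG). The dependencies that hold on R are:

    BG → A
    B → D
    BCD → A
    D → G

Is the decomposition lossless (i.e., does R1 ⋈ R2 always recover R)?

No

Common attributes: R1 ∩ R2 = {CG}.
No dependency enlarges {CG}, so (CG)⁺ = {CG}.
The closure contains neither all of R1 = {CEFG} nor all of R2 = {ABCDG}, so the common attributes are not a superkey of either fragment. The join is lossy.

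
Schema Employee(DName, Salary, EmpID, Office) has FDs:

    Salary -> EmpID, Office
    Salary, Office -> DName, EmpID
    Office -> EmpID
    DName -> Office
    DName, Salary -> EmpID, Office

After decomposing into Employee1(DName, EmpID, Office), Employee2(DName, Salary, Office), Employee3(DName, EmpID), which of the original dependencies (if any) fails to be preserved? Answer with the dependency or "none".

none

Salary → EmpID, Office: restricted closure across fragments reaches EmpID, Office.
Salary, Office → DName, EmpID: restricted closure across fragments reaches DName, EmpID.
Office → EmpID lies within Employee1.
DName → Office lies within Employee1.
DName, Salary → EmpID, Office: restricted closure across fragments reaches EmpID, Office.
Every dependency is enforceable on the fragments, so the decomposition is dependency-preserving.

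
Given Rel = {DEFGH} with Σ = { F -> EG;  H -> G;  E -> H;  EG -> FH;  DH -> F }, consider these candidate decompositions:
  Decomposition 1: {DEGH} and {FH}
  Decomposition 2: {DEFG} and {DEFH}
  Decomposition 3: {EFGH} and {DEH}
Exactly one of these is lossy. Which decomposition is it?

Decomposition 1

Decomposition 1: common = {H}, closure = {GH} → lossy.
Decomposition 2: common = {DEF}, closure = {DEFGH} → lossless.
Decomposition 3: common = {EH}, closure = {EFGH} → lossless.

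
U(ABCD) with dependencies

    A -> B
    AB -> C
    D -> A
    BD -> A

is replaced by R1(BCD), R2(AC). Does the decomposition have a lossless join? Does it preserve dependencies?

lossy and not dependency-preserving

Lossless test: (C)⁺ = {C}, which is a superkey of neither fragment — lossy.
Dependency preservation: the restricted closure of {A} across the fragments never reaches {B}, so A → B cannot be enforced without a join — not preserved.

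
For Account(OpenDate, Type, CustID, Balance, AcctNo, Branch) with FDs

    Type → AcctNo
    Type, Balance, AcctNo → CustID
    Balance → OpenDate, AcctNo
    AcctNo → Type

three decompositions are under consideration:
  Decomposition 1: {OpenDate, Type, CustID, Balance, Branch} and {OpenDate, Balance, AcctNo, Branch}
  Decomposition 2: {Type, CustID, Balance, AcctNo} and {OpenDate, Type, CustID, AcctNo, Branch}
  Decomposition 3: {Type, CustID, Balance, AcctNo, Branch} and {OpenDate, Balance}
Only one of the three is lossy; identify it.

Decomposition 2

Decomposition 1: common = {OpenDate, Balance, Branch}, closure = {OpenDate, Type, CustID, Balance, AcctNo, Branch} → lossless.
Decomposition 2: common = {Type, CustID, AcctNo}, closure = {Type, CustID, AcctNo} → lossy.
Decomposition 3: common = {Balance}, closure = {OpenDate, Type, CustID, Balance, AcctNo} → lossless.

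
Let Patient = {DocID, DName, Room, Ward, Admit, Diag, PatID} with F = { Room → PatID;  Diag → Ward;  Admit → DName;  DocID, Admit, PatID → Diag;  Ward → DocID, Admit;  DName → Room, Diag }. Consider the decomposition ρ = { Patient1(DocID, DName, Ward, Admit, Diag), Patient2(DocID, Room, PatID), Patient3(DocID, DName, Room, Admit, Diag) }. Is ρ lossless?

Yes

Chase test. Columns are DocID, DName, Room, Ward, Admit, Diag, PatID; row i has aⱼ where attribute j ∈ Patienti, else bᵢⱼ.
Initial tableau (one row per fragment):
  row 1: a1 a2 b13 a4 a5 a6 b17
  row 2: a1 b22 a3 b24 b25 b26 a7
  row 3: a1 a2 a3 b34 a5 a6 b37
Rows 2 and 3 agree on Room; apply Room→PatID and equate their PatID entries.
Rows 1 and 3 agree on Diag; apply Diag→Ward and equate their Ward entries.
Rows 1 and 3 agree on DName; apply DName→Room, Diag and equate their Room, Diag entries.
Rows 1 and 2 agree on Room; apply Room→PatID and equate their PatID entries.
Row 1 is now all distinguished symbols — the join is lossless.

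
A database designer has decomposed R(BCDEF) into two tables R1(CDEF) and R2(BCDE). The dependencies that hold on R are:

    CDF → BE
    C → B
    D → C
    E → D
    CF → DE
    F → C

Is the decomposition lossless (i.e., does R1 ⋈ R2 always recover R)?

Common attributes: R1 ∩ R2 = {CDE}.
Closure of {CDE}: C → B applies, adding B. So (CDE)⁺ = {BCDE}.
This closure contains every attribute of R2, so R1 ∩ R2 → R2. The join is lossless.

Yes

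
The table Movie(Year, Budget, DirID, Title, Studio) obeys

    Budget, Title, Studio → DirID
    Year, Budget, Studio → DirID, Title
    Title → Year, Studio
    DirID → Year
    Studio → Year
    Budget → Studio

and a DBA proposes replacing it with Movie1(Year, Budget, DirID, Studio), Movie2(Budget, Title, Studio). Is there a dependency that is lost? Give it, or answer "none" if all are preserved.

Budget, Title, Studio → DirID: restricted closure across fragments reaches DirID.
Year, Budget, Studio → DirID, Title: restricted closure across fragments reaches DirID, Title.
Title → Year, Studio: restricted closure across fragments reaches Year, Studio.
DirID → Year lies within Movie1.
Studio → Year lies within Movie1.
Budget → Studio lies within Movie1.
Every dependency is enforceable on the fragments, so the decomposition is dependency-preserving.

none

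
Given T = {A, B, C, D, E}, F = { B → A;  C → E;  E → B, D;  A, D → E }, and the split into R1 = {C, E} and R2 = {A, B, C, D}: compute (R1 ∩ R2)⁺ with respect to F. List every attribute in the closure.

A, B, C, D, E

R1 ∩ R2 = {C}.
C → E applies, adding E
E → B, D applies, adding B, D
B → A applies, adding A
Closure: {A, B, C, D, E}.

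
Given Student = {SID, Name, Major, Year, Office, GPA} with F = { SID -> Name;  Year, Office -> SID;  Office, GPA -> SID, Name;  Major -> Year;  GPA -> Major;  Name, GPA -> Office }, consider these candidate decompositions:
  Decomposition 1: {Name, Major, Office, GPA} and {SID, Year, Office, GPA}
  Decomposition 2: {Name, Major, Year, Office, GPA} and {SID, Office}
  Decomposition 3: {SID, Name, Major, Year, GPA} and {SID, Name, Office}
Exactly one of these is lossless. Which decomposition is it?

Decomposition 1: common = {Office, GPA}, closure = {SID, Name, Major, Year, Office, GPA} → lossless.
Decomposition 2: common = {Office}, closure = {Office} → lossy.
Decomposition 3: common = {SID, Name}, closure = {SID, Name} → lossy.

Decomposition 1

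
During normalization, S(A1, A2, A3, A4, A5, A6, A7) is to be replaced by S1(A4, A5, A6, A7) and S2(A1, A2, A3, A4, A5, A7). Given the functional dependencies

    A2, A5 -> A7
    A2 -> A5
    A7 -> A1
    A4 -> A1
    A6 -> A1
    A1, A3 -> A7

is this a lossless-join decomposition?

Common attributes: S1 ∩ S2 = {A4, A5, A7}.
Closure of {A4, A5, A7}: A7 → A1 applies, adding A1. So (A4, A5, A7)⁺ = {A1, A4, A5, A7}.
The closure contains neither all of S1 = {A4, A5, A6, A7} nor all of S2 = {A1, A2, A3, A4, A5, A7}, so the common attributes are not a superkey of either fragment. The join is lossy.

No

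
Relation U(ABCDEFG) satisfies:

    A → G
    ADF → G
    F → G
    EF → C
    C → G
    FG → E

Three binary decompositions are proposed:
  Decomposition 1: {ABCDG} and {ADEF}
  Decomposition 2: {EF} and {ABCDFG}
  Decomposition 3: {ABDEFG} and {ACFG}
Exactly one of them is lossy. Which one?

Decomposition 1: common = {AD}, closure = {ADG} → lossy.
Decomposition 2: common = {F}, closure = {CEFG} → lossless.
Decomposition 3: common = {AFG}, closure = {ACEFG} → lossless.

Decomposition 1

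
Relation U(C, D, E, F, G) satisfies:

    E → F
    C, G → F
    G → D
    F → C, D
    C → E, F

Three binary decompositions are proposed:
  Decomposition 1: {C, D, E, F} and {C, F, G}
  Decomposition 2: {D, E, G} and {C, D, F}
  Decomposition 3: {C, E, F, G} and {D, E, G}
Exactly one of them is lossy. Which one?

Decomposition 2

Decomposition 1: common = {C, F}, closure = {C, D, E, F} → lossless.
Decomposition 2: common = {D}, closure = {D} → lossy.
Decomposition 3: common = {E, G}, closure = {C, D, E, F, G} → lossless.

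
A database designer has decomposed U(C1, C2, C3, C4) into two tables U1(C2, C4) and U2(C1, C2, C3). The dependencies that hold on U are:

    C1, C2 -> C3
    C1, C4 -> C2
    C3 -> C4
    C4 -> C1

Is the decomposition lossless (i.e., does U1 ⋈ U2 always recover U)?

No

Common attributes: U1 ∩ U2 = {C2}.
No dependency enlarges {C2}, so (C2)⁺ = {C2}.
The closure contains neither all of U1 = {C2, C4} nor all of U2 = {C1, C2, C3}, so the common attributes are not a superkey of either fragment. The join is lossy.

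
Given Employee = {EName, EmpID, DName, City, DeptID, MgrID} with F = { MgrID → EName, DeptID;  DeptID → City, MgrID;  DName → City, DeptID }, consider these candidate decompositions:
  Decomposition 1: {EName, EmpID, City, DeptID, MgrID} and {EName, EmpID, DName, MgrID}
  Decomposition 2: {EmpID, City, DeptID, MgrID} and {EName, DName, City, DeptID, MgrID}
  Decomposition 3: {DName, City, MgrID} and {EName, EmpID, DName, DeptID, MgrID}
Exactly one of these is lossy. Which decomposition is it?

Decomposition 2

Decomposition 1: common = {EName, EmpID, MgrID}, closure = {EName, EmpID, City, DeptID, MgrID} → lossless.
Decomposition 2: common = {City, DeptID, MgrID}, closure = {EName, City, DeptID, MgrID} → lossy.
Decomposition 3: common = {DName, MgrID}, closure = {EName, DName, City, DeptID, MgrID} → lossless.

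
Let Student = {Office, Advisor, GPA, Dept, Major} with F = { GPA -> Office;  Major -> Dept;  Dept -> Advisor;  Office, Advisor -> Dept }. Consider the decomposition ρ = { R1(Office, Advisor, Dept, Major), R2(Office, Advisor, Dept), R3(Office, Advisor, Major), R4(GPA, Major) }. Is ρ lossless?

No

Chase test. Columns are Office, Advisor, GPA, Dept, Major; row i has aⱼ where attribute j ∈ Ri, else bᵢⱼ.
Initial tableau (one row per fragment):
  row 1: a1 a2 b13 a4 a5
  row 2: a1 a2 b23 a4 b25
  row 3: a1 a2 b33 b34 a5
  row 4: b41 b42 a3 b44 a5
Rows 1 and 3 agree on Major; apply Major→Dept and equate their Dept entries.
Rows 1 and 4 agree on Major; apply Major→Dept and equate their Dept entries.
Rows 1 and 4 agree on Dept; apply Dept→Advisor and equate their Advisor entries.
No row becomes fully distinguished — the join is lossy.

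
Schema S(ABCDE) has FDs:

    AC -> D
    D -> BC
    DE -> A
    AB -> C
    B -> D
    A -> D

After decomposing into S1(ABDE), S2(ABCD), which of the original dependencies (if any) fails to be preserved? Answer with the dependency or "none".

AC → D lies within S2.
D → BC lies within S2.
DE → A lies within S1.
AB → C lies within S2.
B → D lies within S1.
A → D lies within S1.
Every dependency is enforceable on the fragments, so the decomposition is dependency-preserving.

none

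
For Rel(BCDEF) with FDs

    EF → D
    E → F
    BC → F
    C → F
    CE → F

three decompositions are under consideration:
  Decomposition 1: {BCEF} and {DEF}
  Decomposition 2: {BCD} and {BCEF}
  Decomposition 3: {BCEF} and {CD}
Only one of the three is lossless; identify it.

Decomposition 1: common = {EF}, closure = {DEF} → lossless.
Decomposition 2: common = {BC}, closure = {BCF} → lossy.
Decomposition 3: common = {C}, closure = {CF} → lossy.

Decomposition 1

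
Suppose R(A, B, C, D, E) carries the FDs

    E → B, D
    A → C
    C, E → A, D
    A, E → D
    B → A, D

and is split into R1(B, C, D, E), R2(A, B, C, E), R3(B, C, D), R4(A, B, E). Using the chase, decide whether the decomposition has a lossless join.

Yes

Chase test. Columns are A, B, C, D, E; row i has aⱼ where attribute j ∈ Ri, else bᵢⱼ.
Initial tableau (one row per fragment):
  row 1: b11 a2 a3 a4 a5
  row 2: a1 a2 a3 b24 a5
  row 3: b31 a2 a3 a4 b35
  row 4: a1 a2 b43 b44 a5
Rows 1 and 2 agree on E; apply E→B, D and equate their B, D entries.
Rows 1 and 4 agree on E; apply E→B, D and equate their B, D entries.
Rows 2 and 4 agree on A; apply A→C and equate their C entries.
Rows 1 and 2 agree on C, E; apply C, E→A, D and equate their A, D entries.
Rows 1 and 3 agree on B; apply B→A, D and equate their A, D entries.
Row 1 is now all distinguished symbols — the join is lossless.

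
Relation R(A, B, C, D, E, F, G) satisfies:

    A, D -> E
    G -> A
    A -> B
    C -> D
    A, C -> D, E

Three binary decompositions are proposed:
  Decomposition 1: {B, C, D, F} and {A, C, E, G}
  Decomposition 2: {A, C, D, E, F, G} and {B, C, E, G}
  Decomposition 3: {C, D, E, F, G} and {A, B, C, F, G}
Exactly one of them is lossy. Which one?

Decomposition 1

Decomposition 1: common = {C}, closure = {C, D} → lossy.
Decomposition 2: common = {C, E, G}, closure = {A, B, C, D, E, G} → lossless.
Decomposition 3: common = {C, F, G}, closure = {A, B, C, D, E, F, G} → lossless.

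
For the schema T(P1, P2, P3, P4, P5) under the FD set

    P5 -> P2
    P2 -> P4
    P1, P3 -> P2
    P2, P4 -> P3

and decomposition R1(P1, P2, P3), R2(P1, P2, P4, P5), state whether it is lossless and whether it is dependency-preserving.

Lossless test: (P1, P2)⁺ = {P1, P2, P3, P4}, which contains all of one fragment — lossless.
Dependency preservation: P2, P4 → P3 is not contained in any single fragment, but the restricted closure of its left-hand side across the fragments still reaches the right-hand side; the remaining FDs each lie inside some fragment. All dependencies are preserved.

lossless and dependency-preserving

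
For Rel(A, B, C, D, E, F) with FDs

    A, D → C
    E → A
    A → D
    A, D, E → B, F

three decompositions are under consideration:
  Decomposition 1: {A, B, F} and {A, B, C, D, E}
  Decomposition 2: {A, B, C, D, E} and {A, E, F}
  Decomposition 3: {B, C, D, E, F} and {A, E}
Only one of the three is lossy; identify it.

Decomposition 1: common = {A, B}, closure = {A, B, C, D} → lossy.
Decomposition 2: common = {A, E}, closure = {A, B, C, D, E, F} → lossless.
Decomposition 3: common = {E}, closure = {A, B, C, D, E, F} → lossless.

Decomposition 1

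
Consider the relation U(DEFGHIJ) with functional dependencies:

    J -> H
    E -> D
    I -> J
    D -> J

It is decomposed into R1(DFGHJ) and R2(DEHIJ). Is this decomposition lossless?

No

Common attributes: R1 ∩ R2 = {DHJ}.
No dependency enlarges {DHJ}, so (DHJ)⁺ = {DHJ}.
The closure contains neither all of R1 = {DFGHJ} nor all of R2 = {DEHIJ}, so the common attributes are not a superkey of either fragment. The join is lossy.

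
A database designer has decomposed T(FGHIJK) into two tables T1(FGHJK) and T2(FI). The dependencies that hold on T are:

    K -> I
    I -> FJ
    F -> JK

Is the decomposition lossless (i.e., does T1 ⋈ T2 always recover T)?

Common attributes: T1 ∩ T2 = {F}.
Closure of {F}: F → JK applies, adding JK; K → I applies, adding I. So (F)⁺ = {FIJK}.
This closure contains every attribute of T2, so T1 ∩ T2 → T2. The join is lossless.

Yes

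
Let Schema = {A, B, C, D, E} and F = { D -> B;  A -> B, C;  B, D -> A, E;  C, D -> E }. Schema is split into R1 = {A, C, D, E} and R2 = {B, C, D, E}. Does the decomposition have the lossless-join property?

Yes

Common attributes: R1 ∩ R2 = {C, D, E}.
Closure of {C, D, E}: D → B applies, adding B; B, D → A, E applies, adding A. So (C, D, E)⁺ = {A, B, C, D, E}.
This closure contains every attribute of R1, so R1 ∩ R2 → R1. The join is lossless.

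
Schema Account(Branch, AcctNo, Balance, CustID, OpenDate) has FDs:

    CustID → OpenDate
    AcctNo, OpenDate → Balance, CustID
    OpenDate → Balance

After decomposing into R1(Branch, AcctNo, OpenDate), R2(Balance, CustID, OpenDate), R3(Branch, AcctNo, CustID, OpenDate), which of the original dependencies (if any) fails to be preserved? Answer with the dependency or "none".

CustID → OpenDate lies within R2.
AcctNo, OpenDate → Balance, CustID: restricted closure across fragments reaches Balance, CustID.
OpenDate → Balance lies within R2.
Every dependency is enforceable on the fragments, so the decomposition is dependency-preserving.

none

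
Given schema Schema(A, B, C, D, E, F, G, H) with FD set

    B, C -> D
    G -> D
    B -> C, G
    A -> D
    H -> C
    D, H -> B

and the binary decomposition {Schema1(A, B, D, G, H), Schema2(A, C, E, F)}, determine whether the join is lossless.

No

Common attributes: Schema1 ∩ Schema2 = {A}.
Closure of {A}: A → D applies, adding D. So (A)⁺ = {A, D}.
The closure contains neither all of Schema1 = {A, B, D, G, H} nor all of Schema2 = {A, C, E, F}, so the common attributes are not a superkey of either fragment. The join is lossy.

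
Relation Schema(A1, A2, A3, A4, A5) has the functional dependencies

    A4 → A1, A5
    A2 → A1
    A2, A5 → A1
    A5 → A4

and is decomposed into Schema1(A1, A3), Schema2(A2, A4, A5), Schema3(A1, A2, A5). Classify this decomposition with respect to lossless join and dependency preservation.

lossy but dependency-preserving

Lossless test (chase): Rows 2 and 3 agree on A2; apply A2→A1 and equate their A1 entries. Rows 2 and 3 agree on A5; apply A5→A4 and equate their A4 entries. No row becomes fully distinguished — the join is lossy.
Dependency preservation: A4 → A1, A5 is not contained in any single fragment, but the restricted closure of its left-hand side across the fragments still reaches the right-hand side; the remaining FDs each lie inside some fragment. All dependencies are preserved.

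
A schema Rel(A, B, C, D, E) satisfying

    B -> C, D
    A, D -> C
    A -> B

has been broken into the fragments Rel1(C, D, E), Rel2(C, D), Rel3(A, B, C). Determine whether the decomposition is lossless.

Chase test. Columns are A, B, C, D, E; row i has aⱼ where attribute j ∈ Reli, else bᵢⱼ.
Initial tableau (one row per fragment):
  row 1: b11 b12 a3 a4 a5
  row 2: b21 b22 a3 a4 b25
  row 3: a1 a2 a3 b34 b35
No row becomes fully distinguished — the join is lossy.

No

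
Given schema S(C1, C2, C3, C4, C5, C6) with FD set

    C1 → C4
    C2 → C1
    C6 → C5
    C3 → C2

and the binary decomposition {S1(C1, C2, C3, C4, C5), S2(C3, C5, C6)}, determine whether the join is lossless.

Common attributes: S1 ∩ S2 = {C3, C5}.
Closure of {C3, C5}: C3 → C2 applies, adding C2; C2 → C1 applies, adding C1; C1 → C4 applies, adding C4. So (C3, C5)⁺ = {C1, C2, C3, C4, C5}.
This closure contains every attribute of S1, so S1 ∩ S2 → S1. The join is lossless.

Yes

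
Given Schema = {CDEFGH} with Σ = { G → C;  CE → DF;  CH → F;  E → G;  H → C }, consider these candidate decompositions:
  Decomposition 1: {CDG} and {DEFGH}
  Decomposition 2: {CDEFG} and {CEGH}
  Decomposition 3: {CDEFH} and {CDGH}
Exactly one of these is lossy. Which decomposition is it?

Decomposition 1: common = {DG}, closure = {CDG} → lossless.
Decomposition 2: common = {CEG}, closure = {CDEFG} → lossless.
Decomposition 3: common = {CDH}, closure = {CDFH} → lossy.

Decomposition 3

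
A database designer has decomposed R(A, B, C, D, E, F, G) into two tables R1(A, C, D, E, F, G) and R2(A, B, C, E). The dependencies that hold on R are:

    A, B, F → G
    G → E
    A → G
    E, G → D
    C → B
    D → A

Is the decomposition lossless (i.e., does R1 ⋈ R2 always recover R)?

Common attributes: R1 ∩ R2 = {A, C, E}.
Closure of {A, C, E}: A → G applies, adding G; E, G → D applies, adding D; C → B applies, adding B. So (A, C, E)⁺ = {A, B, C, D, E, G}.
This closure contains every attribute of R2, so R1 ∩ R2 → R2. The join is lossless.

Yes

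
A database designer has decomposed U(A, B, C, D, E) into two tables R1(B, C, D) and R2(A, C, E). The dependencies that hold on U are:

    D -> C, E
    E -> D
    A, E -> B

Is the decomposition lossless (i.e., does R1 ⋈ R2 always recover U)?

Common attributes: R1 ∩ R2 = {C}.
No dependency enlarges {C}, so (C)⁺ = {C}.
The closure contains neither all of R1 = {B, C, D} nor all of R2 = {A, C, E}, so the common attributes are not a superkey of either fragment. The join is lossy.

No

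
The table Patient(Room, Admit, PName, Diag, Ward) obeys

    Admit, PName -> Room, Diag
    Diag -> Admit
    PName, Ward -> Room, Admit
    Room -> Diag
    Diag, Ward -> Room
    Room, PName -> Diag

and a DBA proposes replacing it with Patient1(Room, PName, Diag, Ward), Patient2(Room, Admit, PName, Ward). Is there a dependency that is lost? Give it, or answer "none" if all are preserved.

Diag -> Admit

Check Diag → Admit: no single fragment contains all of {Admit, Diag}, and the restricted closure of {Diag} across the fragments never reaches {Admit}.
Admit, PName → Room, Diag is preserved.
PName, Ward → Room, Admit is preserved.
Room → Diag is preserved.
Diag, Ward → Room is preserved.
Room, PName → Diag is preserved.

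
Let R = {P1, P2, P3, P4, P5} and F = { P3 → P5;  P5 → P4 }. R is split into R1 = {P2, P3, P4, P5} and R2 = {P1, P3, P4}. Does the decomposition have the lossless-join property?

No

Common attributes: R1 ∩ R2 = {P3, P4}.
Closure of {P3, P4}: P3 → P5 applies, adding P5. So (P3, P4)⁺ = {P3, P4, P5}.
The closure contains neither all of R1 = {P2, P3, P4, P5} nor all of R2 = {P1, P3, P4}, so the common attributes are not a superkey of either fragment. The join is lossy.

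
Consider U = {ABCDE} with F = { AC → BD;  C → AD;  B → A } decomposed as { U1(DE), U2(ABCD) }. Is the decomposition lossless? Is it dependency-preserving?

Lossless test: (D)⁺ = {D}, which is a superkey of neither fragment — lossy.
Dependency preservation: every FD's attributes lie within a single fragment, so each can be enforced locally — preserved.

lossy but dependency-preserving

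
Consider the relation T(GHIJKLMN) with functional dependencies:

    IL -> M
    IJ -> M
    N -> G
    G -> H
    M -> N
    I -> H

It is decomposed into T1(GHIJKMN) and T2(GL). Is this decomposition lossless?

Common attributes: T1 ∩ T2 = {G}.
Closure of {G}: G → H applies, adding H. So (G)⁺ = {GH}.
The closure contains neither all of T1 = {GHIJKMN} nor all of T2 = {GL}, so the common attributes are not a superkey of either fragment. The join is lossy.

No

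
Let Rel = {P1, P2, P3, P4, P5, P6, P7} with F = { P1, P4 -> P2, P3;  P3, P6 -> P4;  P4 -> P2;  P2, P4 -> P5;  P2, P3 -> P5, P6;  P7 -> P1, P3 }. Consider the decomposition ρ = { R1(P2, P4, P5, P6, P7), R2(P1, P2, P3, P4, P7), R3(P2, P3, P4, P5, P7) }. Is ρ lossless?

Chase test. Columns are P1, P2, P3, P4, P5, P6, P7; row i has aⱼ where attribute j ∈ Ri, else bᵢⱼ.
Initial tableau (one row per fragment):
  row 1: b11 a2 b13 a4 a5 a6 a7
  row 2: a1 a2 a3 a4 b25 b26 a7
  row 3: b31 a2 a3 a4 a5 b36 a7
Rows 1 and 2 agree on P2, P4; apply P2, P4→P5 and equate their P5 entries.
Rows 2 and 3 agree on P2, P3; apply P2, P3→P5, P6 and equate their P5, P6 entries.
Rows 1 and 2 agree on P7; apply P7→P1, P3 and equate their P1, P3 entries.
Rows 1 and 3 agree on P7; apply P7→P1, P3 and equate their P1, P3 entries.
Rows 1 and 2 agree on P2, P3; apply P2, P3→P5, P6 and equate their P5, P6 entries.
Row 1 is now all distinguished symbols — the join is lossless.

Yes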